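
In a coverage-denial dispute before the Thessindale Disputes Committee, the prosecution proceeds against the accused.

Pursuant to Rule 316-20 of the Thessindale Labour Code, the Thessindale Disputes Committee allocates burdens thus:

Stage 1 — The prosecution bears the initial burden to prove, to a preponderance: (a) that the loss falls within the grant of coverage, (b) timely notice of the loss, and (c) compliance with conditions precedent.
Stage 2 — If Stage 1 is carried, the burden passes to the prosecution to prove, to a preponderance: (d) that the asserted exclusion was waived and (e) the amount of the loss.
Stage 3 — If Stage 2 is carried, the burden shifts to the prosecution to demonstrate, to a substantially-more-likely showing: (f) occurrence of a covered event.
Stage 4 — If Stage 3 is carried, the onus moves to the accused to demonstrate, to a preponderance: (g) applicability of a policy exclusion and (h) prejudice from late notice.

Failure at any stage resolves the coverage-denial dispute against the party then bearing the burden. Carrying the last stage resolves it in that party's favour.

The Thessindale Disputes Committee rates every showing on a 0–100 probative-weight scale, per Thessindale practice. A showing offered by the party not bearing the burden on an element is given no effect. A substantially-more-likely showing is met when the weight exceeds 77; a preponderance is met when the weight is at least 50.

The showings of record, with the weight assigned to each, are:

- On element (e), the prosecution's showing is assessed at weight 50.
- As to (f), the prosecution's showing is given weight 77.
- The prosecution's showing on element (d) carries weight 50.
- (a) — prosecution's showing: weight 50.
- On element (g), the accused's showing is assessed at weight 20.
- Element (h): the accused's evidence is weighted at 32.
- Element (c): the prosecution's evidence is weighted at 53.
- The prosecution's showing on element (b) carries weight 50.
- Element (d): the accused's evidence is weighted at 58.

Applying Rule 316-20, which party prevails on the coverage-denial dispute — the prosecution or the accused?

accused

Stage 1 (prosecution, a preponderance, weight is at least 50): (a) 50 ≥ 50 — meets; (b) 50 ≥ 50 — meets; (c) 53 ≥ 50 — meets.
  Stage 1 is satisfied; the prosecution continues to bear the burden.
Stage 2 (prosecution, a preponderance, weight is at least 50): (d) 50 (accused's 58 disregarded) ≥ 50 — meets; (e) 50 ≥ 50 — meets.
  Stage 2 is satisfied; the prosecution continues to bear the burden.
Stage 3 (prosecution, a substantially-more-likely showing, weight exceeds 77): (f) 77 ≤ 77 — fails.
  Not every element is met, so the prosecution fails to carry Stage 3.
So the accused prevails.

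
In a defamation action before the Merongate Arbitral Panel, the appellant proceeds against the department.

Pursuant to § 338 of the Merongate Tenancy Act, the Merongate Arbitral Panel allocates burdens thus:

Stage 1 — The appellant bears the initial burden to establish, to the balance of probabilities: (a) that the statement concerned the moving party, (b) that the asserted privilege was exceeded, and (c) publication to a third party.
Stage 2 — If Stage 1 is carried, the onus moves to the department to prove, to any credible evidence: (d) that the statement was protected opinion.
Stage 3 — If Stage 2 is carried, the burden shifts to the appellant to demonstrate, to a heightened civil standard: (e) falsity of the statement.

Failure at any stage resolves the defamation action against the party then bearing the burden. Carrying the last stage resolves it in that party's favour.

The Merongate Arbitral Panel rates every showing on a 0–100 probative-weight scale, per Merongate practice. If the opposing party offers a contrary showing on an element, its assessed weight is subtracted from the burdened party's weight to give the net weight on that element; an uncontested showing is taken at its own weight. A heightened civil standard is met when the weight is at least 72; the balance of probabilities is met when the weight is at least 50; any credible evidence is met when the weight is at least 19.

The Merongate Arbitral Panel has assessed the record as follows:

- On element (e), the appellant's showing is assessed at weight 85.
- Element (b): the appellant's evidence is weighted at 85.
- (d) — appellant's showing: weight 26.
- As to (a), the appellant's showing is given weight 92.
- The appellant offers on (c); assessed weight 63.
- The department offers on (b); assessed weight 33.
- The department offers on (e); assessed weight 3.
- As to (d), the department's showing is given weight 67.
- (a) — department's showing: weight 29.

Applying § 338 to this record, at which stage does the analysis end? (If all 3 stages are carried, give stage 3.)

At Stage 1 the appellant must meet the balance of probabilities (weight is at least 50): on (a) the weight is 92 less the opposing 29 gives net 63, ≥ 50, so (a) meets the standard; on (b) the weight is 85 less the opposing 33 gives net 52, which does reach 50, so (b) meets the standard; on (c) the weight is 63, which does reach 50, so (c) meets the standard.
  Stage 1 carried; the burden shifts to the department.
At Stage 2 the department must meet any credible evidence (weight is at least 19): on (d) the weight is 67 less the opposing 26 gives net 41, ≥ 19, so (d) meets the standard.
  The department carries Stage 2; the appellant now bears the burden.
At Stage 3 the appellant must meet a heightened civil standard (weight is at least 72): on (e) the weight is 85 less the opposing 3 gives net 82, ≥ 72, so (e) meets the standard.
  All elements met at the final stage.
With every stage satisfied, the appellant prevails.

stage 3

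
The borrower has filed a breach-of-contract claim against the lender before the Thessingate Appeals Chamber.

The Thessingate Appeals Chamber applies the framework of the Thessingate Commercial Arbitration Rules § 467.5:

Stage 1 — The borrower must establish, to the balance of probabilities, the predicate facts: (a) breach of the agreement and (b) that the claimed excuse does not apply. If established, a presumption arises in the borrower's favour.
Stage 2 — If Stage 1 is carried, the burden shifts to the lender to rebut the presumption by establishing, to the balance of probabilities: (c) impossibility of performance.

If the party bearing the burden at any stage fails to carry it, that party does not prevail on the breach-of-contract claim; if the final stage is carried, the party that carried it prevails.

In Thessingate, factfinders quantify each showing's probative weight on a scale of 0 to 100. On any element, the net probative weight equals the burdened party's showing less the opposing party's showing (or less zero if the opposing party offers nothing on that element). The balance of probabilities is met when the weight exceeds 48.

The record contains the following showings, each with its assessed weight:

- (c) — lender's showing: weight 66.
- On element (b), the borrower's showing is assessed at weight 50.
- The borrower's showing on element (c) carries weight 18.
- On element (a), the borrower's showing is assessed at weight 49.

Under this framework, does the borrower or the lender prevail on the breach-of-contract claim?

Stage 1 (borrower, the balance of probabilities, weight exceeds 48): (a) 49 > 48 — meets; (b) 50 > 48 — meets.
  Stage 1 is satisfied; the onus moves to the lender.
Stage 2 (lender, the balance of probabilities, weight exceeds 48): (c) net 66−18=48 ≤ 48 — fails.
  The lender does not carry Stage 2.
The borrower prevails.

borrower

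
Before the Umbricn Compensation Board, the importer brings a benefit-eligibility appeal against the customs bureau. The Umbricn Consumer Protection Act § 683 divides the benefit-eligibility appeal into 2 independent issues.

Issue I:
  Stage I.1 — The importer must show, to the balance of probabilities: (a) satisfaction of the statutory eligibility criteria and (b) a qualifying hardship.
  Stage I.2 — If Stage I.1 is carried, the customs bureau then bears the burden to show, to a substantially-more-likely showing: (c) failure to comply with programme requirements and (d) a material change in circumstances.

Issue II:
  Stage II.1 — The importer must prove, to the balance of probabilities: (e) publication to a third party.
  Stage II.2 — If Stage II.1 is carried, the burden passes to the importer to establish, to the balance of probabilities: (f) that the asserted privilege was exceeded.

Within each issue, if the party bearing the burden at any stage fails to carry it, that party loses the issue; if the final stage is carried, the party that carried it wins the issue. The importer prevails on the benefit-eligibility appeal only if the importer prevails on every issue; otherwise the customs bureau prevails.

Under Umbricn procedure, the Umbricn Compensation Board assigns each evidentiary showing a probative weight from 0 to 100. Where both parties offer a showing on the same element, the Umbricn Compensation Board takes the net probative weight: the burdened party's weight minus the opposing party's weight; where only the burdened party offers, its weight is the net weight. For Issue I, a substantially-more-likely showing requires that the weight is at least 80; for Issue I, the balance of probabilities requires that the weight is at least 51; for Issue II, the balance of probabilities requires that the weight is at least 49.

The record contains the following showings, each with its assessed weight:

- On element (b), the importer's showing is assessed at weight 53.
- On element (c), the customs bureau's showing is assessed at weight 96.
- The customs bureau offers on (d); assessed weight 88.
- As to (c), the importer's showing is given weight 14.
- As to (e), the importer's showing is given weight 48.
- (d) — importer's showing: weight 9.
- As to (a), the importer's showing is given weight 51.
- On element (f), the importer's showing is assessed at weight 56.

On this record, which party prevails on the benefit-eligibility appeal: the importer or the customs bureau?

customs bureau

— Issue I —
At Stage I.1 the importer must meet the balance of probabilities (weight is at least 51): on (a) the weight is 51, which does reach 51, so (a) meets the standard; on (b) the weight is 53, which does reach 51, so (b) meets the standard.
  The importer carries Stage I.1; the customs bureau now bears the burden.
At Stage I.2 the customs bureau must meet a substantially-more-likely showing (weight is at least 80): on (c) the weight is 96 less the opposing 14 gives net 82, ≥ 80, so (c) meets the standard; on (d) the weight is 88 less the opposing 9 gives net 79, which does not reach 80, so (d) does not meet the standard.
  Not every element is met, so the customs bureau fails to carry Stage I.2.
The importer prevails on this issue.
— Issue II —
Stage II.1 (importer, the balance of probabilities, weight is at least 49): (e) 48 < 49 — fails.
  Stage II.1 not carried; the importer fails its burden.
The analysis ends at Stage II.1; the customs bureau prevails on this issue.
Per-issue: Issue I → importer; Issue II → customs bureau. The importer must prevail on every issue; overall, the customs bureau prevails.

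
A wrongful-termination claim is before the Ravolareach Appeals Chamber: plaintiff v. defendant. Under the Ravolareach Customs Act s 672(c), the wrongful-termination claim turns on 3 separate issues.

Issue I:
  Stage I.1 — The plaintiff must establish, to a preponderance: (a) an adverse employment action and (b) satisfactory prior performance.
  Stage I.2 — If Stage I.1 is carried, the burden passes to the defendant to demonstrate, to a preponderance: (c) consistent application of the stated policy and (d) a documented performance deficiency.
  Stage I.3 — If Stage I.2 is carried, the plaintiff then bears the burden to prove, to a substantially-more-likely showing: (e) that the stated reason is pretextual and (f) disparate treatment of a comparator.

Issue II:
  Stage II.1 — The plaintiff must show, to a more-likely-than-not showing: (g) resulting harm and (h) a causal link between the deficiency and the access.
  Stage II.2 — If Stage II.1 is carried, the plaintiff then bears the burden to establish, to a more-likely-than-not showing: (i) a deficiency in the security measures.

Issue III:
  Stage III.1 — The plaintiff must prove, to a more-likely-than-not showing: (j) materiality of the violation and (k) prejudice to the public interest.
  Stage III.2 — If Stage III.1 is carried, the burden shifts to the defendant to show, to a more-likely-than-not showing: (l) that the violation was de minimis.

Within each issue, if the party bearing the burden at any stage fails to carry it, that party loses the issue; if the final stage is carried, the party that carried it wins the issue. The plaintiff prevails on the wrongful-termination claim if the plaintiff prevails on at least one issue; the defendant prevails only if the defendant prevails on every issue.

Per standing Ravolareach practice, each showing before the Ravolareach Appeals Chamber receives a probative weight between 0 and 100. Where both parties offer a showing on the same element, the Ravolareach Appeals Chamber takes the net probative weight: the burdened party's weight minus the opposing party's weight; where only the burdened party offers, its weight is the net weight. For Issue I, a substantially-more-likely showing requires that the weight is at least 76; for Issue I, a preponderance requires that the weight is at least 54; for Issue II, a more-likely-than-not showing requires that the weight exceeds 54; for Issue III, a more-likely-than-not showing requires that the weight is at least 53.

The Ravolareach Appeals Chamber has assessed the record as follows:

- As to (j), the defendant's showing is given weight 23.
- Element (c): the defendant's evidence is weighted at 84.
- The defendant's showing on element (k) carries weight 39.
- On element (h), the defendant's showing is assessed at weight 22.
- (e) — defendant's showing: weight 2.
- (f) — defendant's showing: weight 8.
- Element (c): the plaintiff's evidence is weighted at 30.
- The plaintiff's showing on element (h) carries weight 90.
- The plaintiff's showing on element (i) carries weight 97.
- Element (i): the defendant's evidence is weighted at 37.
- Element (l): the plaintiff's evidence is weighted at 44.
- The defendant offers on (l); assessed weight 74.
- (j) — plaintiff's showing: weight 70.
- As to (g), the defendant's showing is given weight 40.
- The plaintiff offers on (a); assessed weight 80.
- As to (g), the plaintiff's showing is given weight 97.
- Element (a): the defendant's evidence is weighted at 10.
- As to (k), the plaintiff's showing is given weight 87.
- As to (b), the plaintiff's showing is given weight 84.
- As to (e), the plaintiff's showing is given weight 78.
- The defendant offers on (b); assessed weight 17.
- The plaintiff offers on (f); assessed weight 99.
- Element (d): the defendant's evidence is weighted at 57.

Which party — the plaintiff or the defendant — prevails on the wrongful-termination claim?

— Issue I —
At Stage I.1 the plaintiff must meet a preponderance (weight is at least 54): on (a) the weight is 80 less the opposing 10 gives net 70, ≥ 54, so (a) meets the standard; on (b) the weight is 84 less the opposing 17 gives net 67, which does reach 54, so (b) meets the standard.
  Stage I.1 carried; the burden shifts to the defendant.
At Stage I.2 the defendant must meet a preponderance (weight is at least 54): on (c) the weight is 84 less the opposing 30 gives net 54, ≥ 54, so (c) meets the standard; on (d) the weight is 57, which does reach 54, so (d) meets the standard.
  All elements met. The burden passes to the plaintiff.
At Stage I.3 the plaintiff must meet a substantially-more-likely showing (weight is at least 76): on (e) the weight is 78 less the opposing 2 gives net 76, ≥ 76, so (e) meets the standard; on (f) the weight is 99 less the opposing 8 gives net 91, which does reach 76, so (f) meets the standard.
  All elements met at the final stage.
Every stage carried; the plaintiff prevails on this issue.
— Issue II —
Stage II.1 — burden on plaintiff; standard: a more-likely-than-not showing (weight exceeds 54).
    (g): 97 − 40 = 57 > 54 [met]
    (h): 90 − 22 = 68 > 54 [met]
  All elements met. The plaintiff retains the burden for Stage II.2.
Stage II.2 — burden on plaintiff; standard: a more-likely-than-not showing (weight exceeds 54).
    (i): 97 − 37 = 60 > 54 [met]
  The plaintiff carries the last stage.
With every stage satisfied, the plaintiff prevails on this issue.
— Issue III —
At Stage III.1 the plaintiff must meet a more-likely-than-not showing (weight is at least 53): on (j) the weight is 70 less the opposing 23 gives net 47, < 53, so (j) does not meet the standard; on (k) the weight is 87 less the opposing 39 gives net 48, < 53, so (k) does not meet the standard.
  Stage III.1 not carried; the plaintiff fails its burden.
The defendant prevails on this issue.
Per-issue: Issue I → plaintiff; Issue II → plaintiff; Issue III → defendant. The plaintiff must prevail on at least one issue; overall, the plaintiff prevails.

plaintiff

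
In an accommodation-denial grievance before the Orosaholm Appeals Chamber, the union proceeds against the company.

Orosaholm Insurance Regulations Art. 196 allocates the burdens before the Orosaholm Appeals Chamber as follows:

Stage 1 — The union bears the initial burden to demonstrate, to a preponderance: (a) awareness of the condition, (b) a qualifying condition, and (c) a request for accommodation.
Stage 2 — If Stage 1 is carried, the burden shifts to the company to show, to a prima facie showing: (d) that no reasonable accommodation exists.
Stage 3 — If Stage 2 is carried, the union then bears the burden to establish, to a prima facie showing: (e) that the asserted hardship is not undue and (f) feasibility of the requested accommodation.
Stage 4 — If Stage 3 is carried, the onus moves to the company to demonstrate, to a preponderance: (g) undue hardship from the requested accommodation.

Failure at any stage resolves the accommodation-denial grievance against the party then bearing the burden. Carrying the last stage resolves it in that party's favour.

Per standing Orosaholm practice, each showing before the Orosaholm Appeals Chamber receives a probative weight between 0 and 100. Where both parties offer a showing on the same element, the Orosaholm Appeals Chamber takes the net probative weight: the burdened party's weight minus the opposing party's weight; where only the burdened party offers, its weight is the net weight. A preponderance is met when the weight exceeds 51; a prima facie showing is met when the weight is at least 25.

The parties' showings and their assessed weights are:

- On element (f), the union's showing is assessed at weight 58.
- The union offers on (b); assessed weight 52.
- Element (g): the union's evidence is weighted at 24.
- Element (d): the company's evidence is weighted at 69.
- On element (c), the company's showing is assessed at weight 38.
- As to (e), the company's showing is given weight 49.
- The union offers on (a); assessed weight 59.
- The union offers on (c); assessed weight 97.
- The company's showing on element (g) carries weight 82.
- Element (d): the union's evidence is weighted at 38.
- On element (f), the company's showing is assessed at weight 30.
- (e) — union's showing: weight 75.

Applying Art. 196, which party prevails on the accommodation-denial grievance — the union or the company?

Stage 1 (union, a preponderance, weight exceeds 51): (a) 59 > 51 — meets; (b) 52 > 51 — meets; (c) net 97−38=59 > 51 — meets.
  Stage 1 carried; the burden shifts to the company.
Stage 2 (company, a prima facie showing, weight is at least 25): (d) net 69−38=31 ≥ 25 — meets.
  Stage 2 is satisfied; the onus moves to the union.
Stage 3 (union, a prima facie showing, weight is at least 25): (e) net 75−49=26 ≥ 25 — meets; (f) net 58−30=28 ≥ 25 — meets.
  Stage 3 is satisfied; the onus moves to the company.
Stage 4 (company, a preponderance, weight exceeds 51): (g) net 82−24=58 > 51 — meets.
  All elements met at the final stage.
With every stage satisfied, the company prevails.

company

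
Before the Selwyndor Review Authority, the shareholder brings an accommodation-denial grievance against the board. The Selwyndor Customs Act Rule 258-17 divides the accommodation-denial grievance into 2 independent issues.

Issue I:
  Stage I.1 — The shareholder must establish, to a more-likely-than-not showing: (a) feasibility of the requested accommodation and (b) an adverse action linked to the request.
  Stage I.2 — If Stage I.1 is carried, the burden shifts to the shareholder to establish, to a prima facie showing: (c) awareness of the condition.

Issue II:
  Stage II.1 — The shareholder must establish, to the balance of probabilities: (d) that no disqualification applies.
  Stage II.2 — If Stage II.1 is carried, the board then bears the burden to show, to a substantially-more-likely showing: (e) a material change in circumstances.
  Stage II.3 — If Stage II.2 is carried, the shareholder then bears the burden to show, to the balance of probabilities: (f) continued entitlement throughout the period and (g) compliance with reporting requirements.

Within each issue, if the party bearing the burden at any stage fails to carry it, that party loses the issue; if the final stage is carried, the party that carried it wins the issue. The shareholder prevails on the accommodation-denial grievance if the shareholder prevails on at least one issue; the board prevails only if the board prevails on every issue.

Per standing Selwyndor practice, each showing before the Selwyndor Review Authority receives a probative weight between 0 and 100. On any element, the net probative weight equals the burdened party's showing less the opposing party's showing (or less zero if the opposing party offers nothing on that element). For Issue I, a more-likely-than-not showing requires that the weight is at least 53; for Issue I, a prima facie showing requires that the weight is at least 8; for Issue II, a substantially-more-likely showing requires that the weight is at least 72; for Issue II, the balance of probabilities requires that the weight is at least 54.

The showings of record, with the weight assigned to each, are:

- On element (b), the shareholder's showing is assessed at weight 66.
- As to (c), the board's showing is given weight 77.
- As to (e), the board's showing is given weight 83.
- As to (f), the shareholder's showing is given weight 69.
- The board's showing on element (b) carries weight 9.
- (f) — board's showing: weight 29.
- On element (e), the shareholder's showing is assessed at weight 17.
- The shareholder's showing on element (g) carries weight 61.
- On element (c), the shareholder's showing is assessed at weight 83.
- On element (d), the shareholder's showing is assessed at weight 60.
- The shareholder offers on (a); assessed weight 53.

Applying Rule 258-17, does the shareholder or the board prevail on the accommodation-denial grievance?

shareholder

— Issue I —
At Stage I.1 the shareholder must meet a more-likely-than-not showing (weight is at least 53): on (a) the weight is 53, ≥ 53, so (a) meets the standard; on (b) the weight is 66 less the opposing 9 gives net 57, ≥ 53, so (b) meets the standard.
  All elements met. The shareholder retains the burden for Stage I.2.
At Stage I.2 the shareholder must meet a prima facie showing (weight is at least 8): on (c) the weight is 83 less the opposing 77 gives net 6, which does not reach 8, so (c) does not meet the standard.
  The shareholder does not carry Stage I.2.
So the board prevails on this issue.
— Issue II —
Stage II.1 — burden on shareholder; standard: the balance of probabilities (weight is at least 54).
    (d): 60 ≥ 54 [met]
  All elements met. The burden passes to the board.
Stage II.2 — burden on board; standard: a substantially-more-likely showing (weight is at least 72).
    (e): 83 − 17 = 66 < 72 [not met]
  The board does not carry Stage II.2.
The shareholder prevails on this issue.
Per-issue: Issue I → board; Issue II → shareholder. The shareholder must prevail on at least one issue; overall, the shareholder prevails.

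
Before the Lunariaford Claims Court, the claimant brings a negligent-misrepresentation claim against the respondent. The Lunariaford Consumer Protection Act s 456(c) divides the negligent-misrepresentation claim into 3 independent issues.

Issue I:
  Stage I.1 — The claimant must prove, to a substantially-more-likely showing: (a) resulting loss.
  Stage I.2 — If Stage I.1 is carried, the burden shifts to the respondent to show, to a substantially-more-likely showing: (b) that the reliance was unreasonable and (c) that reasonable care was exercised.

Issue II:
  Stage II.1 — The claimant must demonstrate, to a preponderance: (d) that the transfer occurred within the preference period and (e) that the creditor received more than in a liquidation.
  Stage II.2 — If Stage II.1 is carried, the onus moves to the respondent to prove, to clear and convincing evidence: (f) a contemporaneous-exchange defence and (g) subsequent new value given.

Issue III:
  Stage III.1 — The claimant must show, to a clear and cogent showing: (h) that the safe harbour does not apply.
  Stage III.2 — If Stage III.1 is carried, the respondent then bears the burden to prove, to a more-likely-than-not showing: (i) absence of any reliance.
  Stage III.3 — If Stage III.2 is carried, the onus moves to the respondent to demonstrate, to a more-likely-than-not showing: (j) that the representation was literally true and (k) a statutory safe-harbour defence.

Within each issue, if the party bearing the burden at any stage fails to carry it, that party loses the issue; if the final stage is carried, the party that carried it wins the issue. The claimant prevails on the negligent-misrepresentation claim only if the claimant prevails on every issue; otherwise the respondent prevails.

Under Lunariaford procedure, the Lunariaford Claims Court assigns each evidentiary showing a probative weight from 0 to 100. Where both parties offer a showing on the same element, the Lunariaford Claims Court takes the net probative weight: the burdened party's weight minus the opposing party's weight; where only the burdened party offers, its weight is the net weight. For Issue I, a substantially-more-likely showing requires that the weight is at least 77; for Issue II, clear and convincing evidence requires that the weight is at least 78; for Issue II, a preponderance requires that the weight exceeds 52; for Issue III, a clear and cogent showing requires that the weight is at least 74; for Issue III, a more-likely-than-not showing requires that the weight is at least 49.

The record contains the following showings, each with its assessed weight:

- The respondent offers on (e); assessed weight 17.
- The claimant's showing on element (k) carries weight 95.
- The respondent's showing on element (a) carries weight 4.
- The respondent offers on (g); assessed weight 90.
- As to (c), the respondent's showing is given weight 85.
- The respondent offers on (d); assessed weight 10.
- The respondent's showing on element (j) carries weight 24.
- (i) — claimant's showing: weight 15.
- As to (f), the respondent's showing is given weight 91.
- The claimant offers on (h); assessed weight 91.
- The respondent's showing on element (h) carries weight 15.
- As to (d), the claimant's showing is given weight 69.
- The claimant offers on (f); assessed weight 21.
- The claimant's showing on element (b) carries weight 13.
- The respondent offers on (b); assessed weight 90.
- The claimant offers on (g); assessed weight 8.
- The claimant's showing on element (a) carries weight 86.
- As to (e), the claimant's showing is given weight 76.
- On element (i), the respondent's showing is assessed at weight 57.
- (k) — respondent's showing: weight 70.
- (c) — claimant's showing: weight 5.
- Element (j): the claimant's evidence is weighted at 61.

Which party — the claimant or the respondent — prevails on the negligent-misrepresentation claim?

— Issue I —
Stage I.1 — burden on claimant; standard: a substantially-more-likely showing (weight is at least 77).
    (a): 86 − 4 = 82 ≥ 77 [met]
  All elements met. The burden passes to the respondent.
Stage I.2 — burden on respondent; standard: a substantially-more-likely showing (weight is at least 77).
    (b): 90 − 13 = 77 ≥ 77 [met]
    (c): 85 − 5 = 80 ≥ 77 [met]
  All elements met at the final stage.
All stages carried — the respondent prevails on this issue.
— Issue II —
Stage II.1 — burden on claimant; standard: a preponderance (weight exceeds 52).
    (d): 69 − 10 = 59 > 52 [met]
    (e): 76 − 17 = 59 > 52 [met]
  Stage II.1 carried; the burden shifts to the respondent.
Stage II.2 — burden on respondent; standard: clear and convincing evidence (weight is at least 78).
    (f): 91 − 21 = 70 < 78 [not met]
    (g): 90 − 8 = 82 ≥ 78 [met]
  Not every element is met, so the respondent fails to carry Stage II.2.
The analysis ends at Stage II.2; the claimant prevails on this issue.
— Issue III —
Stage III.1 (claimant, a clear and cogent showing, weight is at least 74): (h) net 91−15=76 ≥ 74 — meets.
  All elements met. The burden passes to the respondent.
Stage III.2 (respondent, a more-likely-than-not showing, weight is at least 49): (i) net 57−15=42 < 49 — fails.
  Stage III.2 not carried; the respondent fails its burden.
The claimant prevails on this issue.
Per-issue: Issue I → respondent; Issue II → claimant; Issue III → claimant. The claimant must prevail on every issue; overall, the respondent prevails.

respondent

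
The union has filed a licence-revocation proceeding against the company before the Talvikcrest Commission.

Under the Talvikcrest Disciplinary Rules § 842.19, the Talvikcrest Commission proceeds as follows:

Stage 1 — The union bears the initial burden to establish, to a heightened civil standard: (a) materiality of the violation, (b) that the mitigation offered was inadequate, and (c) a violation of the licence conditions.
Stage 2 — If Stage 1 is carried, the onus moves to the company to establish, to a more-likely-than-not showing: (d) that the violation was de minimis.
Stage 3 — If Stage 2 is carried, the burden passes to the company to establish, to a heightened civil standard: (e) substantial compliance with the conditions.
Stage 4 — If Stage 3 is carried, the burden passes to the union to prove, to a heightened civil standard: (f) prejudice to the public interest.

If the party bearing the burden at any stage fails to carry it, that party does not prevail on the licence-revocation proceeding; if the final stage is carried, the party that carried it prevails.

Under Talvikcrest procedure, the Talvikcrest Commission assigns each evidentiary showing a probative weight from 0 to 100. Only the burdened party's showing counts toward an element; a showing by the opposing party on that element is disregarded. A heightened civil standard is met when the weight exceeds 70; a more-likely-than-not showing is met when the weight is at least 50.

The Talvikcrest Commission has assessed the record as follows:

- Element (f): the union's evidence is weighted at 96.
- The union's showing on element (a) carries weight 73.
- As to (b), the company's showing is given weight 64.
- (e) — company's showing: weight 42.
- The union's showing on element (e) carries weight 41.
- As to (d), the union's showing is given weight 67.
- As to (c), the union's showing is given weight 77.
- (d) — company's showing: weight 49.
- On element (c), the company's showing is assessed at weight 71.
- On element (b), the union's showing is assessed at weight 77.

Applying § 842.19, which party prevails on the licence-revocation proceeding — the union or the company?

Stage 1 — burden on union; standard: a heightened civil standard (weight exceeds 70).
    (a): 73 > 70 [met]
    (b): 77 (company's 64 disregarded) > 70 [met]
    (c): 77 (company's 71 disregarded) > 70 [met]
  The union carries Stage 1; the company now bears the burden.
Stage 2 — burden on company; standard: a more-likely-than-not showing (weight is at least 50).
    (d): 49 (union's 67 disregarded) < 50 [not met]
  The company does not carry Stage 2.
The union prevails.

union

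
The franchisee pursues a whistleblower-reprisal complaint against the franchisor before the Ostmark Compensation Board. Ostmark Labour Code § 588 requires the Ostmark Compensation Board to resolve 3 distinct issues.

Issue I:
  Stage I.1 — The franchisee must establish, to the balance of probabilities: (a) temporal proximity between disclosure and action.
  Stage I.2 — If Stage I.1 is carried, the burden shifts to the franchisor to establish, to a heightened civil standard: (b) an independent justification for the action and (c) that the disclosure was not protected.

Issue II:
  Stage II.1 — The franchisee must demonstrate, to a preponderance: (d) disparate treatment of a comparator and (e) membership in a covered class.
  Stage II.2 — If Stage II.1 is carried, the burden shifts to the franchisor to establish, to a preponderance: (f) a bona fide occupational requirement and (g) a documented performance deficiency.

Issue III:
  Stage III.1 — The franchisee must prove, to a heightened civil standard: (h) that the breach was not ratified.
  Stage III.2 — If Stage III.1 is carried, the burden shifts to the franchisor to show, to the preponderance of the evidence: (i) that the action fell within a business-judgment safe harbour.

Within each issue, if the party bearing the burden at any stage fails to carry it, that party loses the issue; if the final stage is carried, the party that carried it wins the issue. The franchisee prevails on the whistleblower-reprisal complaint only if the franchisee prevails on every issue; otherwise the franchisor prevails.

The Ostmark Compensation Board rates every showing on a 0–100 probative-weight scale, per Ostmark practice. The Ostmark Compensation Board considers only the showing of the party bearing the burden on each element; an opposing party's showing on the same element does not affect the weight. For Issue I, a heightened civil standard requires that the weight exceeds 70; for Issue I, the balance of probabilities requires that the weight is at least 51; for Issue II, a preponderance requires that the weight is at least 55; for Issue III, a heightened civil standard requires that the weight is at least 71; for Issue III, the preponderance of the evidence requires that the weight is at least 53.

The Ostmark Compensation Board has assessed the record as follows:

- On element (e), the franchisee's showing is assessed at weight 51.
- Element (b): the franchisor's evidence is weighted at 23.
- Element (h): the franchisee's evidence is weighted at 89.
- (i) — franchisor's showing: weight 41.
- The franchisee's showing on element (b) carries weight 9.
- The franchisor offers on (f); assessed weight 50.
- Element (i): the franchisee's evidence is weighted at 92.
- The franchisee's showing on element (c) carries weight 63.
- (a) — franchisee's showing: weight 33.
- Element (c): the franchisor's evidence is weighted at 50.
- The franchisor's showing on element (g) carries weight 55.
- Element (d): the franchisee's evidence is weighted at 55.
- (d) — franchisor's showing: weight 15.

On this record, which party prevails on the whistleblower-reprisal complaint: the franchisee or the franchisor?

franchisor

— Issue I —
Stage I.1 (franchisee, the balance of probabilities, weight is at least 51): (a) 33 < 51 — fails.
  Not every element is met, so the franchisee fails to carry Stage I.1.
The franchisor prevails on this issue.
— Issue II —
Stage II.1 — burden on franchisee; standard: a preponderance (weight is at least 55).
    (d): 55 (franchisor's 15 disregarded) ≥ 55 [met]
    (e): 51 < 55 [not met]
  Stage II.1 not carried; the franchisee fails its burden.
So the franchisor prevails on this issue.
— Issue III —
Stage III.1 (franchisee, a heightened civil standard, weight is at least 71): (h) 89 ≥ 71 — meets.
  The franchisee carries Stage III.1; the franchisor now bears the burden.
Stage III.2 (franchisor, the preponderance of the evidence, weight is at least 53): (i) 41 (franchisee's 92 disregarded) < 53 — fails.
  Not every element is met, so the franchisor fails to carry Stage III.2.
So the franchisee prevails on this issue.
Per-issue: Issue I → franchisor; Issue II → franchisor; Issue III → franchisee. The franchisee must prevail on every issue; overall, the franchisor prevails.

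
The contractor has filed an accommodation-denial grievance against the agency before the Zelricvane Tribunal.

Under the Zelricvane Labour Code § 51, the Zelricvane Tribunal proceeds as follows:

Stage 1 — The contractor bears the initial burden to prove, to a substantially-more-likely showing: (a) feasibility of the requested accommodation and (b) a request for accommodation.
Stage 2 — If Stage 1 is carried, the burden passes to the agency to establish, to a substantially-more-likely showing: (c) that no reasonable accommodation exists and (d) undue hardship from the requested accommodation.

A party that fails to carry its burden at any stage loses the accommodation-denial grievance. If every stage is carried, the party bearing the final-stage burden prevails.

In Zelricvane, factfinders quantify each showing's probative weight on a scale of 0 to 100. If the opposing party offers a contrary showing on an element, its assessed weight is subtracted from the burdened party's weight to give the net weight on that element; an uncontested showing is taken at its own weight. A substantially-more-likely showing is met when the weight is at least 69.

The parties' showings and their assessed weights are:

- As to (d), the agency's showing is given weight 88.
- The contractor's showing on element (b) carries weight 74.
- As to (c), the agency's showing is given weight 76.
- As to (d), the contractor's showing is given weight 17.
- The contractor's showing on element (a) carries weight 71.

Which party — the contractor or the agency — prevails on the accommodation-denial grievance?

At Stage 1 the contractor must meet a substantially-more-likely showing (weight is at least 69): on (a) the weight is 71, ≥ 69, so (a) meets the standard; on (b) the weight is 74, which does reach 69, so (b) meets the standard.
  Stage 1 is satisfied; the onus moves to the agency.
At Stage 2 the agency must meet a substantially-more-likely showing (weight is at least 69): on (c) the weight is 76, which does reach 69, so (c) meets the standard; on (d) the weight is 88 less the opposing 17 gives net 71, which does reach 69, so (d) meets the standard.
  Stage 2 carried; the final stage is satisfied.
All stages carried — the agency prevails.

agency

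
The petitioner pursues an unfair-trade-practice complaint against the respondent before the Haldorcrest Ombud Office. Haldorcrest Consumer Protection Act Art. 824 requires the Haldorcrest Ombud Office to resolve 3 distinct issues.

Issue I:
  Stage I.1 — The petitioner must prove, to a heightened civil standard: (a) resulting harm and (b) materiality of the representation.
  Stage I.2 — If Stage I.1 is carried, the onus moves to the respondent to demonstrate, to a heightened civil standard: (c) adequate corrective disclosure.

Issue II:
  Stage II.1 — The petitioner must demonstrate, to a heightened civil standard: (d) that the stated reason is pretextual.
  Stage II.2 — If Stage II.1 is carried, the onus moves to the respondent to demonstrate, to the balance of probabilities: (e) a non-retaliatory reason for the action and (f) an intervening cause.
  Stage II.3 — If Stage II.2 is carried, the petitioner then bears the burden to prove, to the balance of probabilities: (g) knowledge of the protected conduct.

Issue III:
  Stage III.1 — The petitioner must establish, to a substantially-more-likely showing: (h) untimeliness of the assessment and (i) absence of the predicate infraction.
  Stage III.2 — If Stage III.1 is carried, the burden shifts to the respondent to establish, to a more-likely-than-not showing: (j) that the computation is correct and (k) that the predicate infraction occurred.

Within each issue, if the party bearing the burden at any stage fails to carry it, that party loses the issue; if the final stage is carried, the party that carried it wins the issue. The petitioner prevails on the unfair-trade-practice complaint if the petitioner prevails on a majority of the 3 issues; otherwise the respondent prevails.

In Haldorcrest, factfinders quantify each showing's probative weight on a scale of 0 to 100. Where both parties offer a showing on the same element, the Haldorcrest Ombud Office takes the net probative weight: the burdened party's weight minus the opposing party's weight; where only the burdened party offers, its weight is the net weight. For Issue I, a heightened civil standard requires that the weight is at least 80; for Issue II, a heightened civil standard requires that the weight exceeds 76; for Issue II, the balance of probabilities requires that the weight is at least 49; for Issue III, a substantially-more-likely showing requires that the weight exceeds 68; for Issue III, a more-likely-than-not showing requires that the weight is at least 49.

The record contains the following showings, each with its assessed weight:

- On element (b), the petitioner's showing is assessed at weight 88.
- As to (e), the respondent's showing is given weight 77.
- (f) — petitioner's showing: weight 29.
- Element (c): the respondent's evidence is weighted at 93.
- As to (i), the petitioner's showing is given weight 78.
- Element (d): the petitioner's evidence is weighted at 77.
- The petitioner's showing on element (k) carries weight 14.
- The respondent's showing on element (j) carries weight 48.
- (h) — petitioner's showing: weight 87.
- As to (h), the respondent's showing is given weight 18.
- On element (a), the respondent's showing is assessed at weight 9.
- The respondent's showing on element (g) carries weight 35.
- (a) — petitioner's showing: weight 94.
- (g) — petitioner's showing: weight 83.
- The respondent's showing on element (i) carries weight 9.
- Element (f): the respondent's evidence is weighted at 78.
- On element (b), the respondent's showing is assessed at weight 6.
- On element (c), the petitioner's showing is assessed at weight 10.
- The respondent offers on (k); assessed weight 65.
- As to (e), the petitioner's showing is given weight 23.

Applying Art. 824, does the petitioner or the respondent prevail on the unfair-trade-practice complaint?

respondent

— Issue I —
At Stage I.1 the petitioner must meet a heightened civil standard (weight is at least 80): on (a) the weight is 94 less the opposing 9 gives net 85, ≥ 80, so (a) meets the standard; on (b) the weight is 88 less the opposing 6 gives net 82, ≥ 80, so (b) meets the standard.
  Stage I.1 is satisfied; the onus moves to the respondent.
At Stage I.2 the respondent must meet a heightened civil standard (weight is at least 80): on (c) the weight is 93 less the opposing 10 gives net 83, which does reach 80, so (c) meets the standard.
  All elements met at the final stage.
All stages carried — the respondent prevails on this issue.
— Issue II —
Stage II.1 — burden on petitioner; standard: a heightened civil standard (weight exceeds 76).
    (d): 77 > 76 [met]
  Stage II.1 carried; the burden shifts to the respondent.
Stage II.2 — burden on respondent; standard: the balance of probabilities (weight is at least 49).
    (e): 77 − 23 = 54 ≥ 49 [met]
    (f): 78 − 29 = 49 ≥ 49 [met]
  Stage II.2 carried; the burden shifts to the petitioner.
Stage II.3 — burden on petitioner; standard: the balance of probabilities (weight is at least 49).
    (g): 83 − 35 = 48 < 49 [not met]
  Not every element is met, so the petitioner fails to carry Stage II.3.
So the respondent prevails on this issue.
— Issue III —
Stage III.1 — burden on petitioner; standard: a substantially-more-likely showing (weight exceeds 68).
    (h): 87 − 18 = 69 > 68 [met]
    (i): 78 − 9 = 69 > 68 [met]
  Stage III.1 is satisfied; the onus moves to the respondent.
Stage III.2 — burden on respondent; standard: a more-likely-than-not showing (weight is at least 49).
    (j): 48 < 49 [not met]
    (k): 65 − 14 = 51 ≥ 49 [met]
  Not every element is met, so the respondent fails to carry Stage III.2.
The petitioner prevails on this issue.
Per-issue: Issue I → respondent; Issue II → respondent; Issue III → petitioner. The petitioner must prevail on a majority of issues; overall, the respondent prevails.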